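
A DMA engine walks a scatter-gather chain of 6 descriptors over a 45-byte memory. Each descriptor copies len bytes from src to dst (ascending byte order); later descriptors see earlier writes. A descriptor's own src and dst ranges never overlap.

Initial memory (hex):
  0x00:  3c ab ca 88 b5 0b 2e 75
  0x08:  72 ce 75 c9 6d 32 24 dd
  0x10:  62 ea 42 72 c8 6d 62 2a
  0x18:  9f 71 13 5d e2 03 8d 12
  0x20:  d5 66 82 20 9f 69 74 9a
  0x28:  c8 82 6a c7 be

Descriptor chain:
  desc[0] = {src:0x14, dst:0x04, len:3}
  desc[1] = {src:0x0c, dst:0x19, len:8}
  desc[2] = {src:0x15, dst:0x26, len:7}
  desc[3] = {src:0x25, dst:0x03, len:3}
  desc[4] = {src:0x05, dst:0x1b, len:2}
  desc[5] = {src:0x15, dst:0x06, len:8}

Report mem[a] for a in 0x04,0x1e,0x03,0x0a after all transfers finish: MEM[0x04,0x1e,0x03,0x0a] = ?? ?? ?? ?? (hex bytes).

#0 dst[0x04+3] := {0xc8,0x6d,0x62}
#1 dst[0x19+8] := {0x6d,0x32,0x24,0xdd,0x62,0xea,0x42,0x72}
#2 dst[0x26+7] := {0x6d,0x62,0x2a,0x9f,0x6d,0x32,0x24}
#3 dst[0x03+3] := {0x69,0x6d,0x62}
#4 dst[0x1b+2] := {0x62,0x62}
#5 dst[0x06+8] := {0x6d,0x62,0x2a,0x9f,0x6d,0x32,0x62,0x62}
query mem[0x04]=0x6d, mem[0x1e]=0xea, mem[0x03]=0x69, mem[0x0a]=0x6d

MEM[0x04,0x1e,0x03,0x0a] = 6d ea 69 6d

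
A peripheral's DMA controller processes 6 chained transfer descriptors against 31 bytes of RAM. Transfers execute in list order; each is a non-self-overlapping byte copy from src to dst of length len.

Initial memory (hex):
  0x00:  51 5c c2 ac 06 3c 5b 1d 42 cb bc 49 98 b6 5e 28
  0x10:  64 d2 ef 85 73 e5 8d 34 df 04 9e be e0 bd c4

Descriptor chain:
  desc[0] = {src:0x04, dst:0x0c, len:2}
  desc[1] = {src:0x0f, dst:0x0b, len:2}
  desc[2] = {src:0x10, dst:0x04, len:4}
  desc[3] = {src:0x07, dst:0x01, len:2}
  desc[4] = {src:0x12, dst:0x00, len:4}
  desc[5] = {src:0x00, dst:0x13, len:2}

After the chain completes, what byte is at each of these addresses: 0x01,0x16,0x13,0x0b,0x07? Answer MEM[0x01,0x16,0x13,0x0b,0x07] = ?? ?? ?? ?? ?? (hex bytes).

  after D0: wrote 2B at 0x0c = 063c
  after D1: wrote 2B at 0x0b = 2864
  after D2: wrote 4B at 0x04 = 64d2ef85
  after D3: wrote 2B at 0x01 = 8542
  after D4: wrote 4B at 0x00 = ef8573e5
  after D5: wrote 2B at 0x13 = ef85
query mem[0x01]=0x85, mem[0x16]=0x8d, mem[0x13]=0xef, mem[0x0b]=0x28, mem[0x07]=0x85

MEM[0x01,0x16,0x13,0x0b,0x07] = 85 8d ef 28 85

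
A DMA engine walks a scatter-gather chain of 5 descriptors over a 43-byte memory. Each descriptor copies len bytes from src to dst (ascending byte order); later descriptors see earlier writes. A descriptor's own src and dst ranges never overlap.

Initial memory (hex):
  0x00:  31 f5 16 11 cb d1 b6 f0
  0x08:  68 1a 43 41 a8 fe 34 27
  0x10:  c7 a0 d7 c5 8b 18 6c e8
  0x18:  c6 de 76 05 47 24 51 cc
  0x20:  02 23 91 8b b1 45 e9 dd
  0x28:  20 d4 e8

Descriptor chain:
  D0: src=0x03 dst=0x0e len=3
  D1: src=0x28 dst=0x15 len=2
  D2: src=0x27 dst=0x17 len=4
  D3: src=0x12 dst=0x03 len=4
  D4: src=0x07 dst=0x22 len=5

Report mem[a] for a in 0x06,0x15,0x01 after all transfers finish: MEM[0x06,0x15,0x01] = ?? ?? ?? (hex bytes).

#0 dst[0x0e+3] := {0x11,0xcb,0xd1}
#1 dst[0x15+2] := {0x20,0xd4}
#2 dst[0x17+4] := {0xdd,0x20,0xd4,0xe8}
#3 dst[0x03+4] := {0xd7,0xc5,0x8b,0x20}
#4 dst[0x22+5] := {0xf0,0x68,0x1a,0x43,0x41}
query mem[0x06]=0x20, mem[0x15]=0x20, mem[0x01]=0xf5

MEM[0x06,0x15,0x01] = 20 20 f5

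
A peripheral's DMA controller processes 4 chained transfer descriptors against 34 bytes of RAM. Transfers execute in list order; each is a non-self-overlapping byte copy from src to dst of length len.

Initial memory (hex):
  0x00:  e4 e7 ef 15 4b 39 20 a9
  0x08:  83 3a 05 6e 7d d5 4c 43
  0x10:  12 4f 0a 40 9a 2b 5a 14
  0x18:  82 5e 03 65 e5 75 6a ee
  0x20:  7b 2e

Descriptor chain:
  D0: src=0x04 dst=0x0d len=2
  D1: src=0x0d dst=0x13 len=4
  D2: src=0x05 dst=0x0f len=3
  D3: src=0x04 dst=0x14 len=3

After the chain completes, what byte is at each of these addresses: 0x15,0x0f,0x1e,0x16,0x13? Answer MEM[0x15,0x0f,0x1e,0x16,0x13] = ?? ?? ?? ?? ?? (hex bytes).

  after D0: wrote 2B at 0x0d = 4b39
  after D1: wrote 4B at 0x13 = 4b394312
  after D2: wrote 3B at 0x0f = 3920a9
  after D3: wrote 3B at 0x14 = 4b3920
query mem[0x15]=0x39, mem[0x0f]=0x39, mem[0x1e]=0x6a, mem[0x16]=0x20, mem[0x13]=0x4b

MEM[0x15,0x0f,0x1e,0x16,0x13] = 39 39 6a 20 4b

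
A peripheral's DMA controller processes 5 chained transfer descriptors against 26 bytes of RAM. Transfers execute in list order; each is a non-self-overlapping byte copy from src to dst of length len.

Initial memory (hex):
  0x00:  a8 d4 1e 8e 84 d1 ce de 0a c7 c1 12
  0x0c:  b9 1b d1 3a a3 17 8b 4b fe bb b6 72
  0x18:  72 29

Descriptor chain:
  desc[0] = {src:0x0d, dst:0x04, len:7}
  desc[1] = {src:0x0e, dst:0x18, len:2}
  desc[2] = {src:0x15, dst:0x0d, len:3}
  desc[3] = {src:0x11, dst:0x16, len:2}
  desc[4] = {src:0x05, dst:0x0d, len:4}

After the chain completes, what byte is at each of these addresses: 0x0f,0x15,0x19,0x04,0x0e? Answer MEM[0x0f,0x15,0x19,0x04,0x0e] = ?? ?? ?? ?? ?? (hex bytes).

MEM[0x0f,0x15,0x19,0x04,0x0e] = a3 bb 3a 1b 3a

D0: mem[0x04..0x0a] <- [1b d1 3a a3 17 8b 4b]
D1: mem[0x18..0x19] <- [d1 3a]
D2: mem[0x0d..0x0f] <- [bb b6 72]
D3: mem[0x16..0x17] <- [17 8b]
D4: mem[0x0d..0x10] <- [d1 3a a3 17]
query mem[0x0f]=0xa3, mem[0x15]=0xbb, mem[0x19]=0x3a, mem[0x04]=0x1b, mem[0x0e]=0x3a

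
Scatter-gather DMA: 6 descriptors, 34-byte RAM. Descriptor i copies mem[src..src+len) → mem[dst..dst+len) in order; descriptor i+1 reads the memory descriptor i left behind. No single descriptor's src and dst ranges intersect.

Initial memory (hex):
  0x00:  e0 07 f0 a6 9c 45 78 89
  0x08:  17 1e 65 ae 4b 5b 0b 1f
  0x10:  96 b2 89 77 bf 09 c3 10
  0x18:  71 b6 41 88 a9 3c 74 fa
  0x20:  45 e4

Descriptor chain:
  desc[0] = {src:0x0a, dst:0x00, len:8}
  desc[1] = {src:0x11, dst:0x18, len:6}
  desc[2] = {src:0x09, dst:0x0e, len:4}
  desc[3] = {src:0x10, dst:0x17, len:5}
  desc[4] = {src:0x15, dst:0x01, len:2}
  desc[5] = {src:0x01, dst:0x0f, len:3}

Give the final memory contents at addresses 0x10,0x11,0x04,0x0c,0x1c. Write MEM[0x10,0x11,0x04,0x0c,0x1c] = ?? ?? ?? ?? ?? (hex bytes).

  after D0: wrote 8B at 0x00 = 65ae4b5b0b1f96b2
  after D1: wrote 6B at 0x18 = b28977bf09c3
  after D2: wrote 4B at 0x0e = 1e65ae4b
  after D3: wrote 5B at 0x17 = ae4b8977bf
  after D4: wrote 2B at 0x01 = 09c3
  after D5: wrote 3B at 0x0f = 09c35b
query mem[0x10]=0xc3, mem[0x11]=0x5b, mem[0x04]=0x0b, mem[0x0c]=0x4b, mem[0x1c]=0x09

MEM[0x10,0x11,0x04,0x0c,0x1c] = c3 5b 0b 4b 09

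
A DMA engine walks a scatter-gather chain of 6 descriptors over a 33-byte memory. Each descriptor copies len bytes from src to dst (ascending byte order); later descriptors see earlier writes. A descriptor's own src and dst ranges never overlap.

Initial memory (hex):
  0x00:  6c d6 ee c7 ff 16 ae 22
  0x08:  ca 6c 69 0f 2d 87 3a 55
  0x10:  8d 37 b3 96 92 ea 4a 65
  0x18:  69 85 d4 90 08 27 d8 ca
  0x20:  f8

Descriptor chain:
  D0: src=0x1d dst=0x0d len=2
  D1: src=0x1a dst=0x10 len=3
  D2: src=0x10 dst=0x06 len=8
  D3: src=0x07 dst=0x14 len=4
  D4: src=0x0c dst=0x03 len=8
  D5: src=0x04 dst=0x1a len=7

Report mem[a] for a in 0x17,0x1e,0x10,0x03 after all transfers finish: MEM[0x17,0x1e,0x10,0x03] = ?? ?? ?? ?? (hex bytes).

MEM[0x17,0x1e,0x10,0x03] = 92 90 d4 4a

D0: mem[0x0d..0x0e] <- [27 d8]
D1: mem[0x10..0x12] <- [d4 90 08]
D2: mem[0x06..0x0d] <- [d4 90 08 96 92 ea 4a 65]
D3: mem[0x14..0x17] <- [90 08 96 92]
D4: mem[0x03..0x0a] <- [4a 65 d8 55 d4 90 08 96]
D5: mem[0x1a..0x20] <- [65 d8 55 d4 90 08 96]
query mem[0x17]=0x92, mem[0x1e]=0x90, mem[0x10]=0xd4, mem[0x03]=0x4a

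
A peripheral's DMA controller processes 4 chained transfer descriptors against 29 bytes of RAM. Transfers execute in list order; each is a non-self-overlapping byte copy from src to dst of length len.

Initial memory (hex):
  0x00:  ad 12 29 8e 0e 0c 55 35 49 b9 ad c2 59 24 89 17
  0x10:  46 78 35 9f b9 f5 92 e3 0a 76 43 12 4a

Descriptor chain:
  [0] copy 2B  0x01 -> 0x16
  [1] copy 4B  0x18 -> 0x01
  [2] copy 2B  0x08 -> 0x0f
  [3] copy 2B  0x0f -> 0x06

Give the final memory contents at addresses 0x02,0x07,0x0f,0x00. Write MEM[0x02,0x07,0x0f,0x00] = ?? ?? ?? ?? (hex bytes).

[0] 0x01->0x16 len=2 : 12 29
[1] 0x18->0x01 len=4 : 0a 76 43 12
[2] 0x08->0x0f len=2 : 49 b9
[3] 0x0f->0x06 len=2 : 49 b9
query mem[0x02]=0x76, mem[0x07]=0xb9, mem[0x0f]=0x49, mem[0x00]=0xad

MEM[0x02,0x07,0x0f,0x00] = 76 b9 49 ad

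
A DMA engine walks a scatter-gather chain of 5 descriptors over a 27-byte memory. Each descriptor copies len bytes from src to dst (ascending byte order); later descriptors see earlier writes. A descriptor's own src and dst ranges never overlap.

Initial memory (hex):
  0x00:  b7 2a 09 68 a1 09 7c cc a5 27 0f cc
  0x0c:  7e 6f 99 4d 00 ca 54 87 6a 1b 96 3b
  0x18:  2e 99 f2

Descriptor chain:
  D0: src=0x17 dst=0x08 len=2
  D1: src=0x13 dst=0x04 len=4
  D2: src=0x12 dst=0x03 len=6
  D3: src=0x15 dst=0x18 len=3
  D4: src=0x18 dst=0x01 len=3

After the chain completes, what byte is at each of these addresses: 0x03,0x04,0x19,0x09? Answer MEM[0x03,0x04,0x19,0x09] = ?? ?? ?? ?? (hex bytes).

MEM[0x03,0x04,0x19,0x09] = 3b 87 96 2e

D0: mem[0x08..0x09] <- [3b 2e]
D1: mem[0x04..0x07] <- [87 6a 1b 96]
D2: mem[0x03..0x08] <- [54 87 6a 1b 96 3b]
D3: mem[0x18..0x1a] <- [1b 96 3b]
D4: mem[0x01..0x03] <- [1b 96 3b]
query mem[0x03]=0x3b, mem[0x04]=0x87, mem[0x19]=0x96, mem[0x09]=0x2e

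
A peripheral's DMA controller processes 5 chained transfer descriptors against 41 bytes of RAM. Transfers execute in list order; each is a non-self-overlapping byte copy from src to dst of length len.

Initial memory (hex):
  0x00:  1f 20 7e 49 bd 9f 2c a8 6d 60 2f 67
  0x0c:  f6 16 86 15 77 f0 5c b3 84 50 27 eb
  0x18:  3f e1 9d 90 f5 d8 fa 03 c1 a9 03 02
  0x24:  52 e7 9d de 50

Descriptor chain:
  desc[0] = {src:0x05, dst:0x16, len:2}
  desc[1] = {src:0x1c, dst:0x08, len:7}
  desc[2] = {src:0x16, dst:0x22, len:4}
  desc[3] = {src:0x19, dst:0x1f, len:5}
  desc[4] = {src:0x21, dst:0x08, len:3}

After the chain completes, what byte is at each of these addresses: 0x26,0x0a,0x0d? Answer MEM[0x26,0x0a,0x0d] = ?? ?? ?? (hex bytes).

MEM[0x26,0x0a,0x0d] = 9d d8 a9

[0] 0x05->0x16 len=2 : 9f 2c
[1] 0x1c->0x08 len=7 : f5 d8 fa 03 c1 a9 03
[2] 0x16->0x22 len=4 : 9f 2c 3f e1
[3] 0x19->0x1f len=5 : e1 9d 90 f5 d8
[4] 0x21->0x08 len=3 : 90 f5 d8
query mem[0x26]=0x9d, mem[0x0a]=0xd8, mem[0x0d]=0xa9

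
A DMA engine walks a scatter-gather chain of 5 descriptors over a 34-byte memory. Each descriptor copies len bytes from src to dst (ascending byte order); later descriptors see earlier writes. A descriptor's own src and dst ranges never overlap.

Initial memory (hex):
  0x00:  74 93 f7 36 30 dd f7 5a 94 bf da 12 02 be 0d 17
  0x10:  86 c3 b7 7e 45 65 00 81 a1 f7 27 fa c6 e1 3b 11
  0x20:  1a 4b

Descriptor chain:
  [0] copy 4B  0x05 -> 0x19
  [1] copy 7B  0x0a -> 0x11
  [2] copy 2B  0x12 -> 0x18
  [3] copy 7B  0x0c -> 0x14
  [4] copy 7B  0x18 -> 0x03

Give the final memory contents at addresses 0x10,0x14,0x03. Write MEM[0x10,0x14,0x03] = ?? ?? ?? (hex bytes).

  after D0: wrote 4B at 0x19 = ddf75a94
  after D1: wrote 7B at 0x11 = da1202be0d1786
  after D2: wrote 2B at 0x18 = 1202
  after D3: wrote 7B at 0x14 = 02be0d1786da12
  after D4: wrote 7B at 0x03 = 86da125a94e13b
query mem[0x10]=0x86, mem[0x14]=0x02, mem[0x03]=0x86

MEM[0x10,0x14,0x03] = 86 02 86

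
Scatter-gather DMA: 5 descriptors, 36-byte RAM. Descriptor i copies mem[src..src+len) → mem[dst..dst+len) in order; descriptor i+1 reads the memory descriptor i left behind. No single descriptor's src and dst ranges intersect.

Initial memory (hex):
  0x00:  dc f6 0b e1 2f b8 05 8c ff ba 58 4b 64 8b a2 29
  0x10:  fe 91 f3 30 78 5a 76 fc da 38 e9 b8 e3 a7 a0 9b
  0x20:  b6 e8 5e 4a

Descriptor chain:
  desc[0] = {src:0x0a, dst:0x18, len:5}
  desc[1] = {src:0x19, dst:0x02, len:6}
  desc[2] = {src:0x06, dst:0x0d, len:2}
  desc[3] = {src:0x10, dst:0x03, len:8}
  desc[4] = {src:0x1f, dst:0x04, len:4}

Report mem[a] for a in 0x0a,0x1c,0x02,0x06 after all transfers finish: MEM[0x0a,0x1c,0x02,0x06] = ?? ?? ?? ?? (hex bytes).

MEM[0x0a,0x1c,0x02,0x06] = fc a2 4b e8

D0: mem[0x18..0x1c] <- [58 4b 64 8b a2]
D1: mem[0x02..0x07] <- [4b 64 8b a2 a7 a0]
D2: mem[0x0d..0x0e] <- [a7 a0]
D3: mem[0x03..0x0a] <- [fe 91 f3 30 78 5a 76 fc]
D4: mem[0x04..0x07] <- [9b b6 e8 5e]
query mem[0x0a]=0xfc, mem[0x1c]=0xa2, mem[0x02]=0x4b, mem[0x06]=0xe8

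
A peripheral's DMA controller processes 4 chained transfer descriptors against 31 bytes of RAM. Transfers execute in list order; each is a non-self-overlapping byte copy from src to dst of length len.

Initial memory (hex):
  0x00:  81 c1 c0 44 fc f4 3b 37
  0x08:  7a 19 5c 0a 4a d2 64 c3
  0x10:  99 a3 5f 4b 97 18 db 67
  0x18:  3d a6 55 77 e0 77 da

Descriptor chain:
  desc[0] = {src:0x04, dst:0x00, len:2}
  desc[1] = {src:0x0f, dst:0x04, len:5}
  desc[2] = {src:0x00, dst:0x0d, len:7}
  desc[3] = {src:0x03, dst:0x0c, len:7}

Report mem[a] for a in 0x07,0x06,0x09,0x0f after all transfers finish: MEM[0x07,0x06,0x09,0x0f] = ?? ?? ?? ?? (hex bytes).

MEM[0x07,0x06,0x09,0x0f] = 5f a3 19 a3

[0] 0x04->0x00 len=2 : fc f4
[1] 0x0f->0x04 len=5 : c3 99 a3 5f 4b
[2] 0x00->0x0d len=7 : fc f4 c0 44 c3 99 a3
[3] 0x03->0x0c len=7 : 44 c3 99 a3 5f 4b 19
query mem[0x07]=0x5f, mem[0x06]=0xa3, mem[0x09]=0x19, mem[0x0f]=0xa3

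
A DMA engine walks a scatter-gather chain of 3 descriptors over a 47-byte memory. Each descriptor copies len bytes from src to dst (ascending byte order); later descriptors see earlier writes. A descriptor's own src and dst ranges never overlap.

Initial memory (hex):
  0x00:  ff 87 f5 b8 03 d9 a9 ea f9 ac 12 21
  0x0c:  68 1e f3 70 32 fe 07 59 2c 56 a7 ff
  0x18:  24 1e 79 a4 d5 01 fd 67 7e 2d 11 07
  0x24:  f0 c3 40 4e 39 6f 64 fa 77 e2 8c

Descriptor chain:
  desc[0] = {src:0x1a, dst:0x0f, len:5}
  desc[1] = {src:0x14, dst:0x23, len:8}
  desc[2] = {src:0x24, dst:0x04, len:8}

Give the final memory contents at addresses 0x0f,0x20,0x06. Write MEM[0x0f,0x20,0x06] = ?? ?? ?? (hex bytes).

MEM[0x0f,0x20,0x06] = 79 7e ff

  after D0: wrote 5B at 0x0f = 79a4d501fd
  after D1: wrote 8B at 0x23 = 2c56a7ff241e79a4
  after D2: wrote 8B at 0x04 = 56a7ff241e79a4fa
query mem[0x0f]=0x79, mem[0x20]=0x7e, mem[0x06]=0xff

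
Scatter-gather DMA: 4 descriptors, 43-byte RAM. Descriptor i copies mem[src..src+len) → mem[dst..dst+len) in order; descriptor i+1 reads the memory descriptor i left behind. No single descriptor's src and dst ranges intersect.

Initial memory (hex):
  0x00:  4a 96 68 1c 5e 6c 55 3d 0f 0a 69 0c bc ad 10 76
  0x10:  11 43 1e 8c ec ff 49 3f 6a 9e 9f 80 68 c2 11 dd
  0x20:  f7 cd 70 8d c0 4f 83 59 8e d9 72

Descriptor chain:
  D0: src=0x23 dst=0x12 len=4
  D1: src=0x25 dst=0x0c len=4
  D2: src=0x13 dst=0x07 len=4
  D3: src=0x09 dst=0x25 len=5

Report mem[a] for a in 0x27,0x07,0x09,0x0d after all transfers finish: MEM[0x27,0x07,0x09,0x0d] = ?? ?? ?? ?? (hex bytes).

MEM[0x27,0x07,0x09,0x0d] = 0c c0 83 83

[0] 0x23->0x12 len=4 : 8d c0 4f 83
[1] 0x25->0x0c len=4 : 4f 83 59 8e
[2] 0x13->0x07 len=4 : c0 4f 83 49
[3] 0x09->0x25 len=5 : 83 49 0c 4f 83
query mem[0x27]=0x0c, mem[0x07]=0xc0, mem[0x09]=0x83, mem[0x0d]=0x83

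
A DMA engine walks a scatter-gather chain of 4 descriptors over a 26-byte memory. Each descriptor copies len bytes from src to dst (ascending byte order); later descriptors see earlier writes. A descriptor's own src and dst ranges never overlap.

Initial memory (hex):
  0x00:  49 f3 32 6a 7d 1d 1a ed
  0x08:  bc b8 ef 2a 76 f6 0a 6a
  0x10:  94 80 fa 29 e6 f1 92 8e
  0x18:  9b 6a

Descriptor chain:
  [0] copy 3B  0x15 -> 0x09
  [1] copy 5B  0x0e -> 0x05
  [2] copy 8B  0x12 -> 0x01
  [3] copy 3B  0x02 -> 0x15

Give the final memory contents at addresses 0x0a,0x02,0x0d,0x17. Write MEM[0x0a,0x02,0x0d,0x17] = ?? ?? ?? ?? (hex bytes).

MEM[0x0a,0x02,0x0d,0x17] = 92 29 f6 f1

  after D0: wrote 3B at 0x09 = f1928e
  after D1: wrote 5B at 0x05 = 0a6a9480fa
  after D2: wrote 8B at 0x01 = fa29e6f1928e9b6a
  after D3: wrote 3B at 0x15 = 29e6f1
query mem[0x0a]=0x92, mem[0x02]=0x29, mem[0x0d]=0xf6, mem[0x17]=0xf1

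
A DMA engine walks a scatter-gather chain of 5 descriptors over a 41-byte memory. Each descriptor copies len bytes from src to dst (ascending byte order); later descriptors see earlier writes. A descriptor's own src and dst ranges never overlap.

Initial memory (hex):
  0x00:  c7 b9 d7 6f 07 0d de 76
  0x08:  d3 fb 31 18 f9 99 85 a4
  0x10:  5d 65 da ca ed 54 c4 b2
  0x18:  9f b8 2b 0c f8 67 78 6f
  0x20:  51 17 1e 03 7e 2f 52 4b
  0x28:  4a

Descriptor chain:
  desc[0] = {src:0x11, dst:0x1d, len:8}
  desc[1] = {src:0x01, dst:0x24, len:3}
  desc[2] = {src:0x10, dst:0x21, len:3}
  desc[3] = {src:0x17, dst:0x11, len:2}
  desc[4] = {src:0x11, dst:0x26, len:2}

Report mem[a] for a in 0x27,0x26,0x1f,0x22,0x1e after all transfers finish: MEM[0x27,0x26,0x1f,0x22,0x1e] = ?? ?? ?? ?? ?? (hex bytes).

MEM[0x27,0x26,0x1f,0x22,0x1e] = 9f b2 ca 65 da

  after D0: wrote 8B at 0x1d = 65dacaed54c4b29f
  after D1: wrote 3B at 0x24 = b9d76f
  after D2: wrote 3B at 0x21 = 5d65da
  after D3: wrote 2B at 0x11 = b29f
  after D4: wrote 2B at 0x26 = b29f
query mem[0x27]=0x9f, mem[0x26]=0xb2, mem[0x1f]=0xca, mem[0x22]=0x65, mem[0x1e]=0xda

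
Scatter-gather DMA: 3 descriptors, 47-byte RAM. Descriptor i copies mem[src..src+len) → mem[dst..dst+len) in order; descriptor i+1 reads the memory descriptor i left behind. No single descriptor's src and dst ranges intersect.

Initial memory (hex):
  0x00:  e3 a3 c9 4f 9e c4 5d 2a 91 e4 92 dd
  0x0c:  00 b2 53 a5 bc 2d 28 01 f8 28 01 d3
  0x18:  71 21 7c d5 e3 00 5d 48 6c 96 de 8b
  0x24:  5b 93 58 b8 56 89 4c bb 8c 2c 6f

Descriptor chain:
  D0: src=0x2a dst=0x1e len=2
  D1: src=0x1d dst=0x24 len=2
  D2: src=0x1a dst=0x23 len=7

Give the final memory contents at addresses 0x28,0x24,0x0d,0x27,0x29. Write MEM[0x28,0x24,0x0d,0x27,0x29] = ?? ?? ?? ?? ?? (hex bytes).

[0] 0x2a->0x1e len=2 : 4c bb
[1] 0x1d->0x24 len=2 : 00 4c
[2] 0x1a->0x23 len=7 : 7c d5 e3 00 4c bb 6c
query mem[0x28]=0xbb, mem[0x24]=0xd5, mem[0x0d]=0xb2, mem[0x27]=0x4c, mem[0x29]=0x6c

MEM[0x28,0x24,0x0d,0x27,0x29] = bb d5 b2 4c 6c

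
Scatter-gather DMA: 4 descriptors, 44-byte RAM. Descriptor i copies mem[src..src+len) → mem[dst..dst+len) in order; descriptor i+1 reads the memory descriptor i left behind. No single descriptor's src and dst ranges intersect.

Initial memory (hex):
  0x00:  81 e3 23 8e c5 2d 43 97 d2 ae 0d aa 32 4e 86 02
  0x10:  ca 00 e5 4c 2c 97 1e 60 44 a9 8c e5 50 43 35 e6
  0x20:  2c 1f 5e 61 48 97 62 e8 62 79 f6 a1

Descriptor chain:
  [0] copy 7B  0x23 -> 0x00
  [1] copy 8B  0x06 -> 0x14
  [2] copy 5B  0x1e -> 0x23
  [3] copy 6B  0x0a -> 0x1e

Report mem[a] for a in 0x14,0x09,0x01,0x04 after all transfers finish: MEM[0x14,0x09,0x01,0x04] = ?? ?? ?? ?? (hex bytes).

D0: mem[0x00..0x06] <- [61 48 97 62 e8 62 79]
D1: mem[0x14..0x1b] <- [79 97 d2 ae 0d aa 32 4e]
D2: mem[0x23..0x27] <- [35 e6 2c 1f 5e]
D3: mem[0x1e..0x23] <- [0d aa 32 4e 86 02]
query mem[0x14]=0x79, mem[0x09]=0xae, mem[0x01]=0x48, mem[0x04]=0xe8

MEM[0x14,0x09,0x01,0x04] = 79 ae 48 e8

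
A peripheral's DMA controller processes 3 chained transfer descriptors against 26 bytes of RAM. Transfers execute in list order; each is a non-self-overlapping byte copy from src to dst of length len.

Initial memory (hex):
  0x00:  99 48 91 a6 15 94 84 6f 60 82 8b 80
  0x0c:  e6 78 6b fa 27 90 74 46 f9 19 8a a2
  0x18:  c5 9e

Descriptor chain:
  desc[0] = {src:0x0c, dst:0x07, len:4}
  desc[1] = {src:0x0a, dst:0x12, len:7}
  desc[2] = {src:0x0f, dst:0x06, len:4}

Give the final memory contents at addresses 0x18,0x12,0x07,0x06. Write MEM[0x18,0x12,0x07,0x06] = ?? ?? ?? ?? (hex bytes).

D0: mem[0x07..0x0a] <- [e6 78 6b fa]
D1: mem[0x12..0x18] <- [fa 80 e6 78 6b fa 27]
D2: mem[0x06..0x09] <- [fa 27 90 fa]
query mem[0x18]=0x27, mem[0x12]=0xfa, mem[0x07]=0x27, mem[0x06]=0xfa

MEM[0x18,0x12,0x07,0x06] = 27 fa 27 fa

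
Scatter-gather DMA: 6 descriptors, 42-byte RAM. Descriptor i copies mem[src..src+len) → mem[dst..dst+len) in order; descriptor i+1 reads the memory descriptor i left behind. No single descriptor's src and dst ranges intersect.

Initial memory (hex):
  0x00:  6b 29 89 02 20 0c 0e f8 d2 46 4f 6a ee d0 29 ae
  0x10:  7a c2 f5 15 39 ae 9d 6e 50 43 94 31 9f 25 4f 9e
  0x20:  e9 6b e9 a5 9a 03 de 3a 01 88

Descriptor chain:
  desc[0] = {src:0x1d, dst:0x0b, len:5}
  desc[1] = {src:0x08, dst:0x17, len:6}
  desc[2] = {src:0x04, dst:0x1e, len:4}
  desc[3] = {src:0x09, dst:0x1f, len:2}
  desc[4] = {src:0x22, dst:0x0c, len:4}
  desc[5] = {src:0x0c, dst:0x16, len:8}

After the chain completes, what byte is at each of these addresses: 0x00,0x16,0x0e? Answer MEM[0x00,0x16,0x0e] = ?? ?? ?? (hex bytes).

[0] 0x1d->0x0b len=5 : 25 4f 9e e9 6b
[1] 0x08->0x17 len=6 : d2 46 4f 25 4f 9e
[2] 0x04->0x1e len=4 : 20 0c 0e f8
[3] 0x09->0x1f len=2 : 46 4f
[4] 0x22->0x0c len=4 : e9 a5 9a 03
[5] 0x0c->0x16 len=8 : e9 a5 9a 03 7a c2 f5 15
query mem[0x00]=0x6b, mem[0x16]=0xe9, mem[0x0e]=0x9a

MEM[0x00,0x16,0x0e] = 6b e9 9a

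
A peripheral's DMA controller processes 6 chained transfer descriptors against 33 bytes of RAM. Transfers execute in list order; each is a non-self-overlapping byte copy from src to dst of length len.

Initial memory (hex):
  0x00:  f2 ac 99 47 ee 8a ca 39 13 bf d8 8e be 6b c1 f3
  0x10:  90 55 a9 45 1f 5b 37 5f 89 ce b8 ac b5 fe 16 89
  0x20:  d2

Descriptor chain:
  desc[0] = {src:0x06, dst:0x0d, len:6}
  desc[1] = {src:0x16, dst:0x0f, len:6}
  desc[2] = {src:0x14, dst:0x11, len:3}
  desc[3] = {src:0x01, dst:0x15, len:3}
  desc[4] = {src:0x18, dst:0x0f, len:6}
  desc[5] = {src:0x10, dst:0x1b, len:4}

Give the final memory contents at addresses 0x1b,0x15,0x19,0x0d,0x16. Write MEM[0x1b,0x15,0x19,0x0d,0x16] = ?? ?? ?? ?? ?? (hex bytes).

MEM[0x1b,0x15,0x19,0x0d,0x16] = ce ac ce ca 99

  after D0: wrote 6B at 0x0d = ca3913bfd88e
  after D1: wrote 6B at 0x0f = 375f89ceb8ac
  after D2: wrote 3B at 0x11 = ac5b37
  after D3: wrote 3B at 0x15 = ac9947
  after D4: wrote 6B at 0x0f = 89ceb8acb5fe
  after D5: wrote 4B at 0x1b = ceb8acb5
query mem[0x1b]=0xce, mem[0x15]=0xac, mem[0x19]=0xce, mem[0x0d]=0xca, mem[0x16]=0x99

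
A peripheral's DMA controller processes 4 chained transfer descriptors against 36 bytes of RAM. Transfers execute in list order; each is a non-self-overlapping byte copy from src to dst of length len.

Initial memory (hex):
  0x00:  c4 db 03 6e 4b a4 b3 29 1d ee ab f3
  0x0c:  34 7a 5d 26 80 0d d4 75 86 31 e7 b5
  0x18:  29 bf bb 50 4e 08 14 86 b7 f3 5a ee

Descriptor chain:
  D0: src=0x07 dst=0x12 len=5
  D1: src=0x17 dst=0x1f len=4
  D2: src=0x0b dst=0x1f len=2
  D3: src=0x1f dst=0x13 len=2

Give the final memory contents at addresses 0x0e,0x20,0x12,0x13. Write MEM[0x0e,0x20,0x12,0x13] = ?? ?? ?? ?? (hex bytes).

[0] 0x07->0x12 len=5 : 29 1d ee ab f3
[1] 0x17->0x1f len=4 : b5 29 bf bb
[2] 0x0b->0x1f len=2 : f3 34
[3] 0x1f->0x13 len=2 : f3 34
query mem[0x0e]=0x5d, mem[0x20]=0x34, mem[0x12]=0x29, mem[0x13]=0xf3

MEM[0x0e,0x20,0x12,0x13] = 5d 34 29 f3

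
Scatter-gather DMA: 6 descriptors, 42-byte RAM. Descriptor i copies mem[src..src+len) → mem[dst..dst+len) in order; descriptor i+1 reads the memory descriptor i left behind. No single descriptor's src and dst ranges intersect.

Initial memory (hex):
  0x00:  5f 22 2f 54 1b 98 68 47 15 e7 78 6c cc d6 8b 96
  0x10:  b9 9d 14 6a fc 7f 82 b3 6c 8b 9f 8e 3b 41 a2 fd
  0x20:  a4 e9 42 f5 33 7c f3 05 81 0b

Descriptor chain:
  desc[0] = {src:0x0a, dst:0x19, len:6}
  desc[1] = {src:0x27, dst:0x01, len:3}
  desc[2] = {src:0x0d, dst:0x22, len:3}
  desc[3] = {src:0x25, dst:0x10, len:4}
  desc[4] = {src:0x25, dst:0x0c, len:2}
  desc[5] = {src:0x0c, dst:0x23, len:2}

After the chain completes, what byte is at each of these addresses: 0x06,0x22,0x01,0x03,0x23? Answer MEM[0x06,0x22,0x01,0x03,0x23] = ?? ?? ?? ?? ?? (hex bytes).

  after D0: wrote 6B at 0x19 = 786cccd68b96
  after D1: wrote 3B at 0x01 = 05810b
  after D2: wrote 3B at 0x22 = d68b96
  after D3: wrote 4B at 0x10 = 7cf30581
  after D4: wrote 2B at 0x0c = 7cf3
  after D5: wrote 2B at 0x23 = 7cf3
query mem[0x06]=0x68, mem[0x22]=0xd6, mem[0x01]=0x05, mem[0x03]=0x0b, mem[0x23]=0x7c

MEM[0x06,0x22,0x01,0x03,0x23] = 68 d6 05 0b 7c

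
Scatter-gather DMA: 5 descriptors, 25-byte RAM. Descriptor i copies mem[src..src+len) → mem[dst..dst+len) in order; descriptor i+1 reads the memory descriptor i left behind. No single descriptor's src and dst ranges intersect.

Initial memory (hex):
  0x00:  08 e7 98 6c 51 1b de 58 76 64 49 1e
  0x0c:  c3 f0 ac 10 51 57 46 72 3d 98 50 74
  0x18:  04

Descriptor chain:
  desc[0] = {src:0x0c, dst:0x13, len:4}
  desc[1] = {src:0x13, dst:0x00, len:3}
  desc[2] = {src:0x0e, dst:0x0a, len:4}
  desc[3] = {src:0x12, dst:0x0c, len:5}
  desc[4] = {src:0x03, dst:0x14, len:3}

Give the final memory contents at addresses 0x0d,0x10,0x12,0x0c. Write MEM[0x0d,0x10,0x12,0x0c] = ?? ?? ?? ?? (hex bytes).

[0] 0x0c->0x13 len=4 : c3 f0 ac 10
[1] 0x13->0x00 len=3 : c3 f0 ac
[2] 0x0e->0x0a len=4 : ac 10 51 57
[3] 0x12->0x0c len=5 : 46 c3 f0 ac 10
[4] 0x03->0x14 len=3 : 6c 51 1b
query mem[0x0d]=0xc3, mem[0x10]=0x10, mem[0x12]=0x46, mem[0x0c]=0x46

MEM[0x0d,0x10,0x12,0x0c] = c3 10 46 46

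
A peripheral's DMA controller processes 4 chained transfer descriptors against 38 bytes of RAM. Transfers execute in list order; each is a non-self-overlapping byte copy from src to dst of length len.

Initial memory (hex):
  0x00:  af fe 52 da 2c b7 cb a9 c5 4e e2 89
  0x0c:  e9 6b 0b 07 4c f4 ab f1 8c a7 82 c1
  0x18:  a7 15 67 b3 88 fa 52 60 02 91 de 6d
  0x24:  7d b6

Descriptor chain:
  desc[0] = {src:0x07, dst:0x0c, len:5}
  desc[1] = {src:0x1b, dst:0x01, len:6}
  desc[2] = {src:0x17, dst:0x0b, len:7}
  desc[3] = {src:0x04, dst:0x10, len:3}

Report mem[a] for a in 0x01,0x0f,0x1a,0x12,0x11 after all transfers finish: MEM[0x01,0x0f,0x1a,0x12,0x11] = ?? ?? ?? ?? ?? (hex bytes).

  after D0: wrote 5B at 0x0c = a9c54ee289
  after D1: wrote 6B at 0x01 = b388fa526002
  after D2: wrote 7B at 0x0b = c1a71567b388fa
  after D3: wrote 3B at 0x10 = 526002
query mem[0x01]=0xb3, mem[0x0f]=0xb3, mem[0x1a]=0x67, mem[0x12]=0x02, mem[0x11]=0x60

MEM[0x01,0x0f,0x1a,0x12,0x11] = b3 b3 67 02 60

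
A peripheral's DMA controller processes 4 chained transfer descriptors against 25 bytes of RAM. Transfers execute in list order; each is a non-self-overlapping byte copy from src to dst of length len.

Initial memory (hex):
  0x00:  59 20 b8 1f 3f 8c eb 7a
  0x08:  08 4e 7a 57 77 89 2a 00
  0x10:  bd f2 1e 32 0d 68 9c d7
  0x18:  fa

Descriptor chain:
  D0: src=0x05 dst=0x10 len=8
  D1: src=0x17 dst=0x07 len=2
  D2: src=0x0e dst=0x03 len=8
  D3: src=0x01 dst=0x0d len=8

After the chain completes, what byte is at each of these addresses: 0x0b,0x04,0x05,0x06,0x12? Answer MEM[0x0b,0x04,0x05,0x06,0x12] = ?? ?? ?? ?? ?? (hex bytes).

[0] 0x05->0x10 len=8 : 8c eb 7a 08 4e 7a 57 77
[1] 0x17->0x07 len=2 : 77 fa
[2] 0x0e->0x03 len=8 : 2a 00 8c eb 7a 08 4e 7a
[3] 0x01->0x0d len=8 : 20 b8 2a 00 8c eb 7a 08
query mem[0x0b]=0x57, mem[0x04]=0x00, mem[0x05]=0x8c, mem[0x06]=0xeb, mem[0x12]=0xeb

MEM[0x0b,0x04,0x05,0x06,0x12] = 57 00 8c eb eb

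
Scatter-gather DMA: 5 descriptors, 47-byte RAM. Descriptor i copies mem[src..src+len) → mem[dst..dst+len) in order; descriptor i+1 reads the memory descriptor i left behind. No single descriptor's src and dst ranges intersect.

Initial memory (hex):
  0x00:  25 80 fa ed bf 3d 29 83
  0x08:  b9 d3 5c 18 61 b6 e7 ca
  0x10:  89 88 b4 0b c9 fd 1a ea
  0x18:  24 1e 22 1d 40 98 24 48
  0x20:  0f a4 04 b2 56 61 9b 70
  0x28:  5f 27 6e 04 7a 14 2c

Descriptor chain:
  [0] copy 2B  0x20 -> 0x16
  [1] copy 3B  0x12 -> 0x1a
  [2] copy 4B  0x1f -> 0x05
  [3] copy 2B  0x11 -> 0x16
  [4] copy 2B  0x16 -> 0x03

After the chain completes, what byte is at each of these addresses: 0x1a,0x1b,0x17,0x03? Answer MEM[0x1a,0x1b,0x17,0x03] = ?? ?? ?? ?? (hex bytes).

#0 dst[0x16+2] := {0x0f,0xa4}
#1 dst[0x1a+3] := {0xb4,0x0b,0xc9}
#2 dst[0x05+4] := {0x48,0x0f,0xa4,0x04}
#3 dst[0x16+2] := {0x88,0xb4}
#4 dst[0x03+2] := {0x88,0xb4}
query mem[0x1a]=0xb4, mem[0x1b]=0x0b, mem[0x17]=0xb4, mem[0x03]=0x88

MEM[0x1a,0x1b,0x17,0x03] = b4 0b b4 88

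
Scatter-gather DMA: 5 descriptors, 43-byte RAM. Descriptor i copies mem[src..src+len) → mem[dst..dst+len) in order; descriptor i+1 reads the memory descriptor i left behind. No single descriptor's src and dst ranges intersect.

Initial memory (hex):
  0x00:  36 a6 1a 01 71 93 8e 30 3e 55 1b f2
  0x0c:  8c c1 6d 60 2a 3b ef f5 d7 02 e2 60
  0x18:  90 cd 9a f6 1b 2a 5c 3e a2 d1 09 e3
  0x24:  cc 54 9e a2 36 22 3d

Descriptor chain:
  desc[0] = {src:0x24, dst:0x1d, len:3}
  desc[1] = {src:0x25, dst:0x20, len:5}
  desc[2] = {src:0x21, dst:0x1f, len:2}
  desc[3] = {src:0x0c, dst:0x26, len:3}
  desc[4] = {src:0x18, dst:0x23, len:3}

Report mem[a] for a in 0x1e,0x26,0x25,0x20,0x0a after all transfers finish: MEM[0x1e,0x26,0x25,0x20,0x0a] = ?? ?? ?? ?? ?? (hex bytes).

MEM[0x1e,0x26,0x25,0x20,0x0a] = 54 8c 9a a2 1b

[0] 0x24->0x1d len=3 : cc 54 9e
[1] 0x25->0x20 len=5 : 54 9e a2 36 22
[2] 0x21->0x1f len=2 : 9e a2
[3] 0x0c->0x26 len=3 : 8c c1 6d
[4] 0x18->0x23 len=3 : 90 cd 9a
query mem[0x1e]=0x54, mem[0x26]=0x8c, mem[0x25]=0x9a, mem[0x20]=0xa2, mem[0x0a]=0x1b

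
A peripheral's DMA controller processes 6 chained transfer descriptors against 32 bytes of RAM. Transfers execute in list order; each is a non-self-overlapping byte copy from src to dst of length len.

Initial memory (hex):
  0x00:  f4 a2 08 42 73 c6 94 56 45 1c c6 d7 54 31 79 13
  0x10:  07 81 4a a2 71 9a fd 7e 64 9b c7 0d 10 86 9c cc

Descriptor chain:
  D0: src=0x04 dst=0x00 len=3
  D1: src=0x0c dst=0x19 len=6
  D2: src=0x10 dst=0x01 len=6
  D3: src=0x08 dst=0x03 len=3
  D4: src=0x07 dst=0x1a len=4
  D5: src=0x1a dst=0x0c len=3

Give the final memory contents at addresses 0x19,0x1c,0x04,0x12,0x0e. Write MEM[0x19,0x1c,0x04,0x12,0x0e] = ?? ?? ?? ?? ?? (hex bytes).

MEM[0x19,0x1c,0x04,0x12,0x0e] = 54 1c 1c 4a 1c

#0 dst[0x00+3] := {0x73,0xc6,0x94}
#1 dst[0x19+6] := {0x54,0x31,0x79,0x13,0x07,0x81}
#2 dst[0x01+6] := {0x07,0x81,0x4a,0xa2,0x71,0x9a}
#3 dst[0x03+3] := {0x45,0x1c,0xc6}
#4 dst[0x1a+4] := {0x56,0x45,0x1c,0xc6}
#5 dst[0x0c+3] := {0x56,0x45,0x1c}
query mem[0x19]=0x54, mem[0x1c]=0x1c, mem[0x04]=0x1c, mem[0x12]=0x4a, mem[0x0e]=0x1c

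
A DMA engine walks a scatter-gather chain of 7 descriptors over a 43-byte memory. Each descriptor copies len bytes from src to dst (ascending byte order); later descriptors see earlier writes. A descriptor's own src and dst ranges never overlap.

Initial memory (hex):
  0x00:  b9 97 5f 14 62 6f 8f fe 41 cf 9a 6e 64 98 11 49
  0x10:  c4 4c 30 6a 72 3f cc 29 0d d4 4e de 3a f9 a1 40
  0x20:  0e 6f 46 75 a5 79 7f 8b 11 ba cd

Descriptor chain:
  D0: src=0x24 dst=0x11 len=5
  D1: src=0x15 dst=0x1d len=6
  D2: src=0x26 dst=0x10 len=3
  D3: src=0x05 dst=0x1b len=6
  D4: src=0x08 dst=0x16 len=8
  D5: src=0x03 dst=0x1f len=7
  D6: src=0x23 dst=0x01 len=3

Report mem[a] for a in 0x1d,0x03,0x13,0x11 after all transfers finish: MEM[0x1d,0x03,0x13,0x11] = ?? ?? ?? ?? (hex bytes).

MEM[0x1d,0x03,0x13,0x11] = 49 cf 7f 8b

[0] 0x24->0x11 len=5 : a5 79 7f 8b 11
[1] 0x15->0x1d len=6 : 11 cc 29 0d d4 4e
[2] 0x26->0x10 len=3 : 7f 8b 11
[3] 0x05->0x1b len=6 : 6f 8f fe 41 cf 9a
[4] 0x08->0x16 len=8 : 41 cf 9a 6e 64 98 11 49
[5] 0x03->0x1f len=7 : 14 62 6f 8f fe 41 cf
[6] 0x23->0x01 len=3 : fe 41 cf
query mem[0x1d]=0x49, mem[0x03]=0xcf, mem[0x13]=0x7f, mem[0x11]=0x8b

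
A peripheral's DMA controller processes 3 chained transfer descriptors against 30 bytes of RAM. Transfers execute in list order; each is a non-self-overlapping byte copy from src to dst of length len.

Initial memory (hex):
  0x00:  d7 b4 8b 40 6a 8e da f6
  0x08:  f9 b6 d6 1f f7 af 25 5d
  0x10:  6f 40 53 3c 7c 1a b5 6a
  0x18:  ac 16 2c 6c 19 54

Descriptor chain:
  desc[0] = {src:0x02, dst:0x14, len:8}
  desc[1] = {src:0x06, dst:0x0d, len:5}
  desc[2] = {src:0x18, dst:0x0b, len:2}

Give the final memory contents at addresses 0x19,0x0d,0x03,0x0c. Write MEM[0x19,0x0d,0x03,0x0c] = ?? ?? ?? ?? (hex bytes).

MEM[0x19,0x0d,0x03,0x0c] = f6 da 40 f6

  after D0: wrote 8B at 0x14 = 8b406a8edaf6f9b6
  after D1: wrote 5B at 0x0d = daf6f9b6d6
  after D2: wrote 2B at 0x0b = daf6
query mem[0x19]=0xf6, mem[0x0d]=0xda, mem[0x03]=0x40, mem[0x0c]=0xf6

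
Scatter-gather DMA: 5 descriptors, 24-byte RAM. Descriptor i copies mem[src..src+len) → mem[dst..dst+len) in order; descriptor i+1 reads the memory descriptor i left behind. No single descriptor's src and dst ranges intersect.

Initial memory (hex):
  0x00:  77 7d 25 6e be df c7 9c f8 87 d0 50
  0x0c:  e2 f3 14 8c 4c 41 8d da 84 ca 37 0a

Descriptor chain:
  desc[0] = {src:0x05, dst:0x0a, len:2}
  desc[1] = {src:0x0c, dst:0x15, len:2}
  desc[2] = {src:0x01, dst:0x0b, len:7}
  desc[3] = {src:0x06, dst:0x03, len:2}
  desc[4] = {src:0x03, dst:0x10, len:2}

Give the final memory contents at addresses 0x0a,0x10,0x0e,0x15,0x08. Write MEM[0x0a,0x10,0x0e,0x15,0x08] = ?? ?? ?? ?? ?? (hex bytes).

MEM[0x0a,0x10,0x0e,0x15,0x08] = df c7 be e2 f8

[0] 0x05->0x0a len=2 : df c7
[1] 0x0c->0x15 len=2 : e2 f3
[2] 0x01->0x0b len=7 : 7d 25 6e be df c7 9c
[3] 0x06->0x03 len=2 : c7 9c
[4] 0x03->0x10 len=2 : c7 9c
query mem[0x0a]=0xdf, mem[0x10]=0xc7, mem[0x0e]=0xbe, mem[0x15]=0xe2, mem[0x08]=0xf8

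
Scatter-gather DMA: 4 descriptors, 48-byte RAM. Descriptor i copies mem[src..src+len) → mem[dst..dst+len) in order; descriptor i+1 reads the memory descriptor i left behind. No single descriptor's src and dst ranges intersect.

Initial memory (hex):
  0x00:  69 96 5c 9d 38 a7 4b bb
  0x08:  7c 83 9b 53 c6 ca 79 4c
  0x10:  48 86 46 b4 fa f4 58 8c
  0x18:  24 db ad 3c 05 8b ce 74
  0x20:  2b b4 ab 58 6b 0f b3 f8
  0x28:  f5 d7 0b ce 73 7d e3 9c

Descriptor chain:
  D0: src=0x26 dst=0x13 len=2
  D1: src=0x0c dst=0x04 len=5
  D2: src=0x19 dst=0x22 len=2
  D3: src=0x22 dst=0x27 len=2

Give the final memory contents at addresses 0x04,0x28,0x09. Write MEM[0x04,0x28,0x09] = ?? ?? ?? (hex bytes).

D0: mem[0x13..0x14] <- [b3 f8]
D1: mem[0x04..0x08] <- [c6 ca 79 4c 48]
D2: mem[0x22..0x23] <- [db ad]
D3: mem[0x27..0x28] <- [db ad]
query mem[0x04]=0xc6, mem[0x28]=0xad, mem[0x09]=0x83

MEM[0x04,0x28,0x09] = c6 ad 83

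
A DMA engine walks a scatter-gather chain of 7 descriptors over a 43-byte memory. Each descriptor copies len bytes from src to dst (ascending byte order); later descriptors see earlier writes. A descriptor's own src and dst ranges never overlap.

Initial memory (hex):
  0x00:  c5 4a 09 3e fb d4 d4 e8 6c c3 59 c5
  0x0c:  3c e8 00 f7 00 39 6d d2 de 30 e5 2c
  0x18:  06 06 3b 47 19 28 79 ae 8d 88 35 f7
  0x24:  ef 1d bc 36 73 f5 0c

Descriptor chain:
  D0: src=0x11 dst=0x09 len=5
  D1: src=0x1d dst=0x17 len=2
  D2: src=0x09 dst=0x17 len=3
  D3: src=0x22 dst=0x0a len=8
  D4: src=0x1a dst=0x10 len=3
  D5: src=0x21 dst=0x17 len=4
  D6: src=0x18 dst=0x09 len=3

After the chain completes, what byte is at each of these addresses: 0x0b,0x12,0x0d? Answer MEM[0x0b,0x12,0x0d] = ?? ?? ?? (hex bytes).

MEM[0x0b,0x12,0x0d] = ef 19 1d

#0 dst[0x09+5] := {0x39,0x6d,0xd2,0xde,0x30}
#1 dst[0x17+2] := {0x28,0x79}
#2 dst[0x17+3] := {0x39,0x6d,0xd2}
#3 dst[0x0a+8] := {0x35,0xf7,0xef,0x1d,0xbc,0x36,0x73,0xf5}
#4 dst[0x10+3] := {0x3b,0x47,0x19}
#5 dst[0x17+4] := {0x88,0x35,0xf7,0xef}
#6 dst[0x09+3] := {0x35,0xf7,0xef}
query mem[0x0b]=0xef, mem[0x12]=0x19, mem[0x0d]=0x1d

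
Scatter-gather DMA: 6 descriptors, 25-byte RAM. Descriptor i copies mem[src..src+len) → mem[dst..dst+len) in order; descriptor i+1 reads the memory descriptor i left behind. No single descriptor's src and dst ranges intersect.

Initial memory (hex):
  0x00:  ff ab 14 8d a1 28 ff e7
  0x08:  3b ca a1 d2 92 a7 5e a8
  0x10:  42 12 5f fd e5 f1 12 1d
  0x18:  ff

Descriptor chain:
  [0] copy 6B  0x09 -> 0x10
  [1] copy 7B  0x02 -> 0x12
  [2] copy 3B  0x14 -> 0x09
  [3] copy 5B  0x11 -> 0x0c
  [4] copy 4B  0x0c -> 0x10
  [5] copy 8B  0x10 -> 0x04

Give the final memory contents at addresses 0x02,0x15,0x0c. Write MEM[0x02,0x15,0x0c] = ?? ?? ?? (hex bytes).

MEM[0x02,0x15,0x0c] = 14 28 a1

D0: mem[0x10..0x15] <- [ca a1 d2 92 a7 5e]
D1: mem[0x12..0x18] <- [14 8d a1 28 ff e7 3b]
D2: mem[0x09..0x0b] <- [a1 28 ff]
D3: mem[0x0c..0x10] <- [a1 14 8d a1 28]
D4: mem[0x10..0x13] <- [a1 14 8d a1]
D5: mem[0x04..0x0b] <- [a1 14 8d a1 a1 28 ff e7]
query mem[0x02]=0x14, mem[0x15]=0x28, mem[0x0c]=0xa1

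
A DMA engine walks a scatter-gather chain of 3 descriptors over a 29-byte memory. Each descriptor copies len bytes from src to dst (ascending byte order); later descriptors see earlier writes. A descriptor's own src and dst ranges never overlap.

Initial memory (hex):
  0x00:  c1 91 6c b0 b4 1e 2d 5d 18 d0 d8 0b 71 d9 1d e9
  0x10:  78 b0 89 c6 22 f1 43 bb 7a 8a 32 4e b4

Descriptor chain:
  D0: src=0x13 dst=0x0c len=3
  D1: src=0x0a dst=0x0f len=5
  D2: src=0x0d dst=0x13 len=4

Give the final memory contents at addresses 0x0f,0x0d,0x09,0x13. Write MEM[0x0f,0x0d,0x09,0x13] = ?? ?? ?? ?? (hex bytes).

D0: mem[0x0c..0x0e] <- [c6 22 f1]
D1: mem[0x0f..0x13] <- [d8 0b c6 22 f1]
D2: mem[0x13..0x16] <- [22 f1 d8 0b]
query mem[0x0f]=0xd8, mem[0x0d]=0x22, mem[0x09]=0xd0, mem[0x13]=0x22

MEM[0x0f,0x0d,0x09,0x13] = d8 22 d0 22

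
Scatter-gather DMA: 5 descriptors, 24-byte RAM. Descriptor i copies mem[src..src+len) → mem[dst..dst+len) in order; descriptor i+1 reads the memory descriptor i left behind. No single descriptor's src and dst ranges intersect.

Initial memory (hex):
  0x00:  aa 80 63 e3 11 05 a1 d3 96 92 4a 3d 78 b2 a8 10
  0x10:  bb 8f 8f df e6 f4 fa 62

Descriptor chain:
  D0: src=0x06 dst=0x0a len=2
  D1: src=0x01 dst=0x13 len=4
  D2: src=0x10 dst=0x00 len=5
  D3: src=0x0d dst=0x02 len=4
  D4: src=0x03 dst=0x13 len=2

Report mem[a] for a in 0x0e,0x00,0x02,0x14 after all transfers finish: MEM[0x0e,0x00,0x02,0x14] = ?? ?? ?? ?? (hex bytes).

[0] 0x06->0x0a len=2 : a1 d3
[1] 0x01->0x13 len=4 : 80 63 e3 11
[2] 0x10->0x00 len=5 : bb 8f 8f 80 63
[3] 0x0d->0x02 len=4 : b2 a8 10 bb
[4] 0x03->0x13 len=2 : a8 10
query mem[0x0e]=0xa8, mem[0x00]=0xbb, mem[0x02]=0xb2, mem[0x14]=0x10

MEM[0x0e,0x00,0x02,0x14] = a8 bb b2 10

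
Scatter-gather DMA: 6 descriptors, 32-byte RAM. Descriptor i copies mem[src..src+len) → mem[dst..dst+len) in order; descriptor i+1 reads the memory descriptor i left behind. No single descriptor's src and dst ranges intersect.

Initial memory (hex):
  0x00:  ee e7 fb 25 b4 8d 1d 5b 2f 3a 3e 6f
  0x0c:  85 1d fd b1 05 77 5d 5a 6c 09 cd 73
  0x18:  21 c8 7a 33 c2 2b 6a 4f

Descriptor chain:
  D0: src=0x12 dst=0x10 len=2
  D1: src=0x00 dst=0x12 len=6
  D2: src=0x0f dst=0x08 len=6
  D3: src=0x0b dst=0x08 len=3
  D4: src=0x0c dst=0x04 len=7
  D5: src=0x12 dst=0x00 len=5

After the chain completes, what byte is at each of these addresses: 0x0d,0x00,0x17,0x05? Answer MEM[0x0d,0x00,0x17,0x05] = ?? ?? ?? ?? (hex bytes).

#0 dst[0x10+2] := {0x5d,0x5a}
#1 dst[0x12+6] := {0xee,0xe7,0xfb,0x25,0xb4,0x8d}
#2 dst[0x08+6] := {0xb1,0x5d,0x5a,0xee,0xe7,0xfb}
#3 dst[0x08+3] := {0xee,0xe7,0xfb}
#4 dst[0x04+7] := {0xe7,0xfb,0xfd,0xb1,0x5d,0x5a,0xee}
#5 dst[0x00+5] := {0xee,0xe7,0xfb,0x25,0xb4}
query mem[0x0d]=0xfb, mem[0x00]=0xee, mem[0x17]=0x8d, mem[0x05]=0xfb

MEM[0x0d,0x00,0x17,0x05] = fb ee 8d fb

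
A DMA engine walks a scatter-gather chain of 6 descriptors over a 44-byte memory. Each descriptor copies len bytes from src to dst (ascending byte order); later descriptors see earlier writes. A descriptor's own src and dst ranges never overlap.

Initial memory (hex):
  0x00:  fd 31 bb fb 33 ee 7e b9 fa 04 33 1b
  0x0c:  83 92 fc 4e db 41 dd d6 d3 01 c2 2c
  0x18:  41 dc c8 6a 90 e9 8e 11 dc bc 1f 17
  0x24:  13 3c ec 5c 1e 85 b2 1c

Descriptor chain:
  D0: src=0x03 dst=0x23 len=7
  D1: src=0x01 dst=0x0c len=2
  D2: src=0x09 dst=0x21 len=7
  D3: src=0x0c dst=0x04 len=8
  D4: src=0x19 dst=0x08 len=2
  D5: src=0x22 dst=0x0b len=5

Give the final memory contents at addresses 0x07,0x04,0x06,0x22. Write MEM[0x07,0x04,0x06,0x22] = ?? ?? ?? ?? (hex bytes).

D0: mem[0x23..0x29] <- [fb 33 ee 7e b9 fa 04]
D1: mem[0x0c..0x0d] <- [31 bb]
D2: mem[0x21..0x27] <- [04 33 1b 31 bb fc 4e]
D3: mem[0x04..0x0b] <- [31 bb fc 4e db 41 dd d6]
D4: mem[0x08..0x09] <- [dc c8]
D5: mem[0x0b..0x0f] <- [33 1b 31 bb fc]
query mem[0x07]=0x4e, mem[0x04]=0x31, mem[0x06]=0xfc, mem[0x22]=0x33

MEM[0x07,0x04,0x06,0x22] = 4e 31 fc 33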